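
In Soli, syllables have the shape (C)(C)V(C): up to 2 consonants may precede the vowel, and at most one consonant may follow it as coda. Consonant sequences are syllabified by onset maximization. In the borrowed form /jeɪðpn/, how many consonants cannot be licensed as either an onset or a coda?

2

The consonants /p/, /n/ cannot be parsed into a legal (C)(C)V(C) syllable (at most one coda consonant is licensed; onsets may contain at most 2 consonants).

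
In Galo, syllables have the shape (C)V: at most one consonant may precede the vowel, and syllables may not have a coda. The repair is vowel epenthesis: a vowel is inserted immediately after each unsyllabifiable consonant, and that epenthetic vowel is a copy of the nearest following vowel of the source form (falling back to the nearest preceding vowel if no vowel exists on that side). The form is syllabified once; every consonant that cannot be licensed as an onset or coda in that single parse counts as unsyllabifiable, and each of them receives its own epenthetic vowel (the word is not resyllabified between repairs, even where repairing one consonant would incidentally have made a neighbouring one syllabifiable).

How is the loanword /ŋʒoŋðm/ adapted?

The consonants /ŋ/, /ŋ/, /ð/, /m/ cannot be parsed into a legal (C)V syllable (no codas are permitted; onsets are limited to one consonant).
Epenthesis after each stranded consonant: /ŋ/ → /ŋo/, /ŋ/ → /ŋo/, /ð/ → /ðo/, /m/ → /mo/.

ŋoʒoŋoðomo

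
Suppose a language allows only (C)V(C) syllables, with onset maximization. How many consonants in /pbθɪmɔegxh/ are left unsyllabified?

Syllabifying with onset maximization leaves /p/, /b/, /x/, /h/ stranded (at most one coda consonant is licensed; onsets are limited to one consonant).

4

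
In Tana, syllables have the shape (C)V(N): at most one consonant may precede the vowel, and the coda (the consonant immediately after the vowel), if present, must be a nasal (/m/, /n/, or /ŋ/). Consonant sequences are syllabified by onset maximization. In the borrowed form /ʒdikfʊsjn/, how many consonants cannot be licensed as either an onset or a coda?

The consonants /ʒ/, /k/, /s/, /j/, /n/ cannot be parsed into a legal (C)V(N) syllable (only a nasal (/m/, /n/, or /ŋ/) is licensed in coda position; onsets are limited to one consonant).

5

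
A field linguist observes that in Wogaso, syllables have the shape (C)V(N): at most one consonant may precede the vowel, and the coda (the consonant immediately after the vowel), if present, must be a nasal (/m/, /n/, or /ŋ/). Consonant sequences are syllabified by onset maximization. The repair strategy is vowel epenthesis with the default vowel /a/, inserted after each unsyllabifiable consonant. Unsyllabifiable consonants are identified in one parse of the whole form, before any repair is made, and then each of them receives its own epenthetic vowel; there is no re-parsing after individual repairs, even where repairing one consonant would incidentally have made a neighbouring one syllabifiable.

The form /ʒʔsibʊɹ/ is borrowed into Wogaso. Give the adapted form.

ʒaʔasibʊɹa

Syllabifying with onset maximization leaves /ʒ/, /ʔ/, /ɹ/ stranded (only a nasal (/m/, /n/, or /ŋ/) is licensed in coda position; onsets are limited to one consonant).
Each unlicensed consonant becomes the onset of a new syllable: /ʒ/ → /ʒa/, /ʔ/ → /ʔa/, /ɹ/ → /ɹa/.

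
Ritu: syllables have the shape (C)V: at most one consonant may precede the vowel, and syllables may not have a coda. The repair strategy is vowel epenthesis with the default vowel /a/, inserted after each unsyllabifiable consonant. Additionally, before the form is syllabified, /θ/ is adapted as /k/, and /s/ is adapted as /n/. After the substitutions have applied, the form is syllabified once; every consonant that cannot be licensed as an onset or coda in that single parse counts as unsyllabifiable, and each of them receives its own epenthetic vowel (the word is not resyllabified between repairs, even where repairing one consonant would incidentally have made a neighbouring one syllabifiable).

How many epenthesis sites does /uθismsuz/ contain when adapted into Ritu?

After substitution the input is /ukinmnuz/.
The unsyllabifiable consonants are /n/, /m/, /z/; each receives one epenthetic vowel.

3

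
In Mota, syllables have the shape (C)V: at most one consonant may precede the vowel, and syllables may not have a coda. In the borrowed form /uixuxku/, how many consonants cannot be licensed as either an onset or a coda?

The consonants /x/ cannot be parsed into a legal (C)V syllable (no codas are permitted; onsets are limited to one consonant).

1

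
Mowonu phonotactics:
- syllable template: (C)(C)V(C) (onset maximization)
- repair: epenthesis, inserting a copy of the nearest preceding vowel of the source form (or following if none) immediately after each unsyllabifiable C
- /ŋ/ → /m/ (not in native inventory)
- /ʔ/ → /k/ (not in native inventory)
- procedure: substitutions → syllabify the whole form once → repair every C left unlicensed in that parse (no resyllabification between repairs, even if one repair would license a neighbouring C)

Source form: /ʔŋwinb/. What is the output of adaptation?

Substitution: /ʔ/ → /k/, /ŋ/ → /m/, giving /kmwinb/.
The consonants /k/, /b/ cannot be parsed into a legal (C)(C)V(C) syllable (at most one coda consonant is licensed; onsets may contain at most 2 consonants).
Inserting the epenthetic vowel yields /k/ → /ki/, /b/ → /bi/.

kimwinbi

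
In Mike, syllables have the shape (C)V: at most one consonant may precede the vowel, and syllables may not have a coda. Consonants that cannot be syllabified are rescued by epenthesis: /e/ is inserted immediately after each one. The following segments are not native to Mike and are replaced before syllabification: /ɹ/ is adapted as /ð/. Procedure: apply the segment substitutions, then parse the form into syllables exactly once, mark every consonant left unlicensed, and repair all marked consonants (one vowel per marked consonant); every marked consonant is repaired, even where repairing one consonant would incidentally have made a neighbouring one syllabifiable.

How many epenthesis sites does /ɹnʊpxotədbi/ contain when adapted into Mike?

After substitution the input is /ðnʊpxotədbi/.
The unsyllabifiable consonants are /ð/, /p/, /d/; each receives one epenthetic vowel.

3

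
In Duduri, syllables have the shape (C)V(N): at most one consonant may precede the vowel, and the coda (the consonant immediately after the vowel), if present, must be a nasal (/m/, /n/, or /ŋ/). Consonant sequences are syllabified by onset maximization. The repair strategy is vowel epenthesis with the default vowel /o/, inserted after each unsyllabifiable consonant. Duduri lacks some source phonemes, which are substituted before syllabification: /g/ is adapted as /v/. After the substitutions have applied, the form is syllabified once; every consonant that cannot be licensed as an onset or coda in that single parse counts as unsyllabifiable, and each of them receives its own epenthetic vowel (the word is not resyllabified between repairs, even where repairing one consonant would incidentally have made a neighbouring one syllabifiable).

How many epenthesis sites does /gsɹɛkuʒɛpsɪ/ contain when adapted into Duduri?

3

After substitution the input is /vsɹɛkuʒɛpsɪ/.
The unsyllabifiable consonants are /v/, /s/, /p/; each receives one epenthetic vowel.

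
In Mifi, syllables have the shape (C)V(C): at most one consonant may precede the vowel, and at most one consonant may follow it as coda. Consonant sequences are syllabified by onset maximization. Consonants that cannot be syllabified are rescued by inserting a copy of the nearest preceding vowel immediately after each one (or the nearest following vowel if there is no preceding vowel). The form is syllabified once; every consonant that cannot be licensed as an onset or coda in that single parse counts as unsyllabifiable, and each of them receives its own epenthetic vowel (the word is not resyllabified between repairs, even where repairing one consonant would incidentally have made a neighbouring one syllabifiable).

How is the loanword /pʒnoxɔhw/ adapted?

poʒonoxɔhwɔ

Syllabifying with onset maximization leaves /p/, /ʒ/, /w/ stranded (at most one coda consonant is licensed; onsets are limited to one consonant).
Each unlicensed consonant becomes the onset of a new syllable: /p/ → /po/, /ʒ/ → /ʒo/, /w/ → /wɔ/.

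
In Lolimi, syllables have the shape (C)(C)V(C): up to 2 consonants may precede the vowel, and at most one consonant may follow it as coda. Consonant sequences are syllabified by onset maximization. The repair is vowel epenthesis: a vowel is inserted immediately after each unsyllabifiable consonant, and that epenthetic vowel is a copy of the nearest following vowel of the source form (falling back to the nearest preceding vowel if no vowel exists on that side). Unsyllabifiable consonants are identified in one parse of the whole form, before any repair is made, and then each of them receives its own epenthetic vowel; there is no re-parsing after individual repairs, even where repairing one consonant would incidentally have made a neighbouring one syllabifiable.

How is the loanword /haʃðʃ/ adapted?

Syllabifying with onset maximization leaves /ð/, /ʃ/ stranded (at most one coda consonant is licensed; onsets may contain at most 2 consonants).
Inserting the epenthetic vowel yields /ð/ → /ða/, /ʃ/ → /ʃa/.

haʃðaʃa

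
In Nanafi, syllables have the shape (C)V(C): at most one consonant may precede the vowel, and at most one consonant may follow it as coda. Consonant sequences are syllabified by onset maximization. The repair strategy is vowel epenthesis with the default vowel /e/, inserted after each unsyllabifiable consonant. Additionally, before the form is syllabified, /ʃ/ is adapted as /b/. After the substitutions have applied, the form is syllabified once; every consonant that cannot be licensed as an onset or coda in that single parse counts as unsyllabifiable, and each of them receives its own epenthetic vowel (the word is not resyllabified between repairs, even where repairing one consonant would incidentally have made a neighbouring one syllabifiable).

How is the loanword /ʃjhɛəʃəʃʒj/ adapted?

bejehɛəbəbʒeje

Substitution: /ʃ/ → /b/, giving /bjhɛəbəbʒj/.
Syllabifying with onset maximization leaves /b/, /j/, /ʒ/, /j/ stranded (at most one coda consonant is licensed; onsets are limited to one consonant).
Epenthesis after each stranded consonant: /b/ → /be/, /j/ → /je/, /ʒ/ → /ʒe/, /j/ → /je/.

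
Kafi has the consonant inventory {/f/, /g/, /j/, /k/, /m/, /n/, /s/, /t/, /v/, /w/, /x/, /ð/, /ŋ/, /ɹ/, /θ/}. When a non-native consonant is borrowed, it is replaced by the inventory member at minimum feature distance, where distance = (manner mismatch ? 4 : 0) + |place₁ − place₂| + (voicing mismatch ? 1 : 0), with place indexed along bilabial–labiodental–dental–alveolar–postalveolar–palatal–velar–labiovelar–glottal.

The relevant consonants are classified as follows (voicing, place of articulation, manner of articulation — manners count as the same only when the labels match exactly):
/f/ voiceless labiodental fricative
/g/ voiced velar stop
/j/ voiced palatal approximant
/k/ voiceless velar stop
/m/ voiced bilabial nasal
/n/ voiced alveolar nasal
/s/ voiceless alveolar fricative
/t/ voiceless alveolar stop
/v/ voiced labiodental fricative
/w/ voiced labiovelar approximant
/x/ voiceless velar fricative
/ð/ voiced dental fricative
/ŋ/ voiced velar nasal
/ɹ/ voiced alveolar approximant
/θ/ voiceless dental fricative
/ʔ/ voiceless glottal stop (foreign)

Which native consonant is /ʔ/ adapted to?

k

/k/ is closest: same manner (stop), place distance 2 (glottal→velar), same voicing; total 2. Next closest is /g/ at distance 3.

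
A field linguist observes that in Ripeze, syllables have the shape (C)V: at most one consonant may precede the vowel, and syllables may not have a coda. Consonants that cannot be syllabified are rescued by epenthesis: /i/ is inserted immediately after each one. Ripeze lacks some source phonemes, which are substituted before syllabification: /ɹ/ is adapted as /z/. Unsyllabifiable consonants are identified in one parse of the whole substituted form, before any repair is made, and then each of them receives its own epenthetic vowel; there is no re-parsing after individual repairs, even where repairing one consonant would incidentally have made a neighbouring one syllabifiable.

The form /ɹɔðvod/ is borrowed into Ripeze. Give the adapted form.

Substitution: /ɹ/ → /z/, giving /zɔðvod/.
The consonants /ð/, /d/ cannot be parsed into a legal (C)V syllable (no codas are permitted; onsets are limited to one consonant).
Inserting the epenthetic vowel yields /ð/ → /ði/, /d/ → /di/.

zɔðivodi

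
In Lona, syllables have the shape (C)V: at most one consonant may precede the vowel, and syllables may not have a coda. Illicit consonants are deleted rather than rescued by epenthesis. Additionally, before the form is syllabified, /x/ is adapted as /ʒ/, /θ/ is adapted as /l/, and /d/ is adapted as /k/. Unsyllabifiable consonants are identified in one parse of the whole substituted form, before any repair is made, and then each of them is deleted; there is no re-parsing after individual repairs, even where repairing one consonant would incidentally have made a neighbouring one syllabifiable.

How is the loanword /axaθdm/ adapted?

aʒa

Substitution: /x/ → /ʒ/, /θ/ → /l/, /d/ → /k/, giving /aʒalkm/.
Syllabifying with onset maximization leaves /l/, /k/, /m/ stranded (no codas are permitted; onsets are limited to one consonant).
Deletion applies to /l/, /k/, /m/.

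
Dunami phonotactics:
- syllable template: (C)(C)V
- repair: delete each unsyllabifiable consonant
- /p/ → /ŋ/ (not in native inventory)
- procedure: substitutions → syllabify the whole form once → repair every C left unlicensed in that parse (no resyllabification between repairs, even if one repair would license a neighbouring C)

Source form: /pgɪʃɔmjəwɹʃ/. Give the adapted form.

Substitution: /p/ → /ŋ/, giving /ŋgɪʃɔmjəwɹʃ/.
The consonants /w/, /ɹ/, /ʃ/ cannot be parsed into a legal (C)(C)V syllable (no codas are permitted; onsets may contain at most 2 consonants).
Each unlicensed consonant is deleted: /w/, /ɹ/, /ʃ/.

ŋgɪʃɔmjə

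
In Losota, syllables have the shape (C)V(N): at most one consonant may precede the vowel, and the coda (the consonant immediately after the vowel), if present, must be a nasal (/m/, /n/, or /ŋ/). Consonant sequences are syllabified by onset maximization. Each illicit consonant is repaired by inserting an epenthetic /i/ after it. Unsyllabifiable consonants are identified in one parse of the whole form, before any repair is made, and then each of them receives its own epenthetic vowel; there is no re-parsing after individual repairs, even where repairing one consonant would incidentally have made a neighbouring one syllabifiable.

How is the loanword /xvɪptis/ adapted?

xivɪpitisi

Syllabifying with onset maximization leaves /x/, /p/, /s/ stranded (only a nasal (/m/, /n/, or /ŋ/) is licensed in coda position; onsets are limited to one consonant).
Epenthesis after each stranded consonant: /x/ → /xi/, /p/ → /pi/, /s/ → /si/.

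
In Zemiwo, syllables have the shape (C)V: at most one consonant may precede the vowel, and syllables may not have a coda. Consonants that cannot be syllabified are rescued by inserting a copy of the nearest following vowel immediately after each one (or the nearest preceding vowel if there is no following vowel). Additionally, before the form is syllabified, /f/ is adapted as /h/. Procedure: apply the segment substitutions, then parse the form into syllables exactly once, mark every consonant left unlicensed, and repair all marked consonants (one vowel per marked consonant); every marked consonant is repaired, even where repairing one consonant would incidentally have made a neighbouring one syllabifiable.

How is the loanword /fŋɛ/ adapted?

hɛŋɛ

Substitution: /f/ → /h/, giving /hŋɛ/.
Syllabifying with onset maximization leaves /h/ stranded (no codas are permitted; onsets are limited to one consonant).
Epenthesis after each stranded consonant: /h/ → /hɛ/.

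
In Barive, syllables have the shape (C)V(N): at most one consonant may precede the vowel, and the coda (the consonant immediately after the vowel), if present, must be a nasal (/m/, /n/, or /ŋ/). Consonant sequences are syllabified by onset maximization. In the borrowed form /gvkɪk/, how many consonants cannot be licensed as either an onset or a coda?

3

Under (C)V(N), the unsyllabifiable consonants are /g/, /v/, /k/ (only a nasal (/m/, /n/, or /ŋ/) is licensed in coda position; onsets are limited to one consonant).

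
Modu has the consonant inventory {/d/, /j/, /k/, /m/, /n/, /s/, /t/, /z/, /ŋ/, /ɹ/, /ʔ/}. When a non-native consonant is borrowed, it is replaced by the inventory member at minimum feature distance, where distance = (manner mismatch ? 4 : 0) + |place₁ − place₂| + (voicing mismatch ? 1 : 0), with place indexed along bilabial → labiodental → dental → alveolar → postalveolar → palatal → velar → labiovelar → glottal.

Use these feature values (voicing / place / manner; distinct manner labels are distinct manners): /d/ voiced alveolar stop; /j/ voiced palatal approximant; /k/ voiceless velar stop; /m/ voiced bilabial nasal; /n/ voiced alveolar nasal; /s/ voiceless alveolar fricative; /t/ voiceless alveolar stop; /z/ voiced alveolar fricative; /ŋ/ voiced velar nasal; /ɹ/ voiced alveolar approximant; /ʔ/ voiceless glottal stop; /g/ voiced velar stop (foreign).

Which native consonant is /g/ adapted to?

/k/ is closest: same manner (stop), place distance 0 (velar→velar), voicing differs (+1); total 1. Next closest is /d/ at distance 3.

k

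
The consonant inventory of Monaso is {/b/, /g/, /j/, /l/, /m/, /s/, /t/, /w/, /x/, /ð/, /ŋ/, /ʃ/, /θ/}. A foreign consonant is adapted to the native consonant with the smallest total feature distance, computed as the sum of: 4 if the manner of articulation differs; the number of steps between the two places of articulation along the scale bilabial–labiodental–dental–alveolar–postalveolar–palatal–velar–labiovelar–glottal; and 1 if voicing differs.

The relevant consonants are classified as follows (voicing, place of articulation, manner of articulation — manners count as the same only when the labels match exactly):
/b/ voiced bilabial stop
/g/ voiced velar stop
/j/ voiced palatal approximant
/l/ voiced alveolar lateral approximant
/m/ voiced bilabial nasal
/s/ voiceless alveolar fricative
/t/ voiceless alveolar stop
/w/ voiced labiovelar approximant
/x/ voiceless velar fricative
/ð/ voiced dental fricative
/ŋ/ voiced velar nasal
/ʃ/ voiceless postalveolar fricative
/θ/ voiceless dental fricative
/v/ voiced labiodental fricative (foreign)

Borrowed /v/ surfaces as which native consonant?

ð

/ð/ is closest: same manner (fricative), place distance 1 (labiodental→dental), same voicing; total 1. Next closest is /θ/ at distance 2.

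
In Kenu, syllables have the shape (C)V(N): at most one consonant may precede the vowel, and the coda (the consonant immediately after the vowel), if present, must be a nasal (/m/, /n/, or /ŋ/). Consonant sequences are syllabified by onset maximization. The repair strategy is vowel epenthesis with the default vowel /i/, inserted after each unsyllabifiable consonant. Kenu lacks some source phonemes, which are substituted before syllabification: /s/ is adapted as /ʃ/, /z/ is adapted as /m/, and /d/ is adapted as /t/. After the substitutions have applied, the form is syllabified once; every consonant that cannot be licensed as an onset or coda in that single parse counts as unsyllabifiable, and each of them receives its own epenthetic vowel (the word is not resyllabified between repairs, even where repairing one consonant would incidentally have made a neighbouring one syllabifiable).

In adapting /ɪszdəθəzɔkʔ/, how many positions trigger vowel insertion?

4

After substitution the input is /ɪʃmtəθəmɔkʔ/.
The unsyllabifiable consonants are /ʃ/, /m/, /k/, /ʔ/; each receives one epenthetic vowel.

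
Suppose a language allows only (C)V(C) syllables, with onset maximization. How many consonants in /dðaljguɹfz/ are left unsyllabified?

Under (C)V(C), the unsyllabifiable consonants are /d/, /j/, /f/, /z/ (at most one coda consonant is licensed; onsets are limited to one consonant).

4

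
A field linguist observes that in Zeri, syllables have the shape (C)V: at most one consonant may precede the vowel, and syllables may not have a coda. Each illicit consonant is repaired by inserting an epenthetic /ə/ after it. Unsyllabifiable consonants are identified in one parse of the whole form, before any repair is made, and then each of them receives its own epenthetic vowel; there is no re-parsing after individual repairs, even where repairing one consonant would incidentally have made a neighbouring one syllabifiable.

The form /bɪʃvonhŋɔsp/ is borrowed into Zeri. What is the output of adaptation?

bɪʃəvonəhəŋɔsəpə

Under (C)V, the unsyllabifiable consonants are /ʃ/, /n/, /h/, /s/, /p/ (no codas are permitted; onsets are limited to one consonant).
Inserting the epenthetic vowel yields /ʃ/ → /ʃə/, /n/ → /nə/, /h/ → /hə/, /s/ → /sə/, /p/ → /pə/.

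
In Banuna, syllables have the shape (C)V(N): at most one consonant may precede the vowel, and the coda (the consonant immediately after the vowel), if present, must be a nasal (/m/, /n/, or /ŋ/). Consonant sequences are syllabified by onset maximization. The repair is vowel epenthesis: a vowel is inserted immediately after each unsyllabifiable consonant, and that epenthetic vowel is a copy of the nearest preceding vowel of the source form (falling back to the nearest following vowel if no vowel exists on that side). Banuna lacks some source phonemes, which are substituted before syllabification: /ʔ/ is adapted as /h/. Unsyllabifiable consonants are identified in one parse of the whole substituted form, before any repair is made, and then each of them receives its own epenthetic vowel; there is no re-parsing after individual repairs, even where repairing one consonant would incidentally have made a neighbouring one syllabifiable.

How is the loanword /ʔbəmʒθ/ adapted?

Substitution: /ʔ/ → /h/, giving /hbəmʒθ/.
Under (C)V(N), the unsyllabifiable consonants are /h/, /ʒ/, /θ/ (only a nasal (/m/, /n/, or /ŋ/) is licensed in coda position; onsets are limited to one consonant).
Epenthesis after each stranded consonant: /h/ → /hə/, /ʒ/ → /ʒə/, /θ/ → /θə/.

həbəmʒəθə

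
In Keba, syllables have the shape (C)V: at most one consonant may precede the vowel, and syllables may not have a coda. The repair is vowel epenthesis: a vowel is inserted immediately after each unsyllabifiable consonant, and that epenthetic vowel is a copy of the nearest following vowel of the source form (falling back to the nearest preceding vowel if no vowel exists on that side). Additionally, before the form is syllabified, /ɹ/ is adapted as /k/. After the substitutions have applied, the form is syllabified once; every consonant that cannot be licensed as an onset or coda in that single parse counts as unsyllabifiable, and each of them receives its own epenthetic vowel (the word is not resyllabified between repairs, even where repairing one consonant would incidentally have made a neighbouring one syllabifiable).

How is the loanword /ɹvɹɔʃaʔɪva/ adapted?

Substitution: /ɹ/ → /k/, giving /kvkɔʃaʔɪva/.
Syllabifying with onset maximization leaves /k/, /v/ stranded (no codas are permitted; onsets are limited to one consonant).
Inserting the epenthetic vowel yields /k/ → /kɔ/, /v/ → /vɔ/.

kɔvɔkɔʃaʔɪva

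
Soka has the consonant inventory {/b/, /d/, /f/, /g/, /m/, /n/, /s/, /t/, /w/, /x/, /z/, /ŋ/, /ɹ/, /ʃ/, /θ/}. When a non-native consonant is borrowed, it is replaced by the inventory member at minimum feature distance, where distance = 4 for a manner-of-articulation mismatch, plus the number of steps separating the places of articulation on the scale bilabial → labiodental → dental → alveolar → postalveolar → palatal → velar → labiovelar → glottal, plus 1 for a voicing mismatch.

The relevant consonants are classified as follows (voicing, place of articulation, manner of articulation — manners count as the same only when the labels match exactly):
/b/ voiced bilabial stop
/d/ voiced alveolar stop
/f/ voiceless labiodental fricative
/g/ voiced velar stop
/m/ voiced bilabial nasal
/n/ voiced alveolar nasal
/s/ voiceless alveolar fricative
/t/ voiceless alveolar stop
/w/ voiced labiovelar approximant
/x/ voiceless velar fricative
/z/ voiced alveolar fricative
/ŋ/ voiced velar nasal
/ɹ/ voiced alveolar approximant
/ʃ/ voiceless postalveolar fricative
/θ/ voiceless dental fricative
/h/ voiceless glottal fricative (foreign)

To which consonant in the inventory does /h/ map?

/x/ is closest: same manner (fricative), place distance 2 (glottal→velar), same voicing; total 2. Next closest is /ʃ/ at distance 4.

x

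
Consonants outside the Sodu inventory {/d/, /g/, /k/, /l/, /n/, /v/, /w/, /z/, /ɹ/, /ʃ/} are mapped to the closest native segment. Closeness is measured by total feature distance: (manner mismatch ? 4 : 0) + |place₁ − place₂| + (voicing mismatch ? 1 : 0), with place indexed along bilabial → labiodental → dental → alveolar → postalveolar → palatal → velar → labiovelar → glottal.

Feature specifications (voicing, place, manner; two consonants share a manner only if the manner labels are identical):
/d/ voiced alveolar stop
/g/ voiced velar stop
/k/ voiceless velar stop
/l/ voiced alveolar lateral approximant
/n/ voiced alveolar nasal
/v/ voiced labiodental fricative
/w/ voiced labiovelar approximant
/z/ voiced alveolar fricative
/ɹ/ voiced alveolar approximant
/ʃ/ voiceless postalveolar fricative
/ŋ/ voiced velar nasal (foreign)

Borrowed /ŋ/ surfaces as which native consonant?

n

/n/ is closest: same manner (nasal), place distance 3 (velar→alveolar), same voicing; total 3. Next closest is /g/ at distance 4.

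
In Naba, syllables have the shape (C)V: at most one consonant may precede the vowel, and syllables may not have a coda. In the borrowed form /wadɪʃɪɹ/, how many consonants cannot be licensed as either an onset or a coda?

Syllabifying with onset maximization leaves /ɹ/ stranded (no codas are permitted; onsets are limited to one consonant).

1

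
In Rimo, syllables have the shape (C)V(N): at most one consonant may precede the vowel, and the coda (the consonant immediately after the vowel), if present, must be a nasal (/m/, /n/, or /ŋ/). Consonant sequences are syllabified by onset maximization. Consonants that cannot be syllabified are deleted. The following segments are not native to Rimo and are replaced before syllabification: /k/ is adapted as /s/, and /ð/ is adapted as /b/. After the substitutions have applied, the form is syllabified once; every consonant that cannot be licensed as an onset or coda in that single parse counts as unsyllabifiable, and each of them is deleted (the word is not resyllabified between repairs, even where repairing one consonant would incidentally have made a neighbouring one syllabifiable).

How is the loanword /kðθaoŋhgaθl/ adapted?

Substitution: /k/ → /s/, /ð/ → /b/, giving /sbθaoŋhgaθl/.
Under (C)V(N), the unsyllabifiable consonants are /s/, /b/, /h/, /θ/, /l/ (only a nasal (/m/, /n/, or /ŋ/) is licensed in coda position; onsets are limited to one consonant).
Deleting the stranded consonants removes /s/, /b/, /h/, /θ/, /l/.

θaoŋga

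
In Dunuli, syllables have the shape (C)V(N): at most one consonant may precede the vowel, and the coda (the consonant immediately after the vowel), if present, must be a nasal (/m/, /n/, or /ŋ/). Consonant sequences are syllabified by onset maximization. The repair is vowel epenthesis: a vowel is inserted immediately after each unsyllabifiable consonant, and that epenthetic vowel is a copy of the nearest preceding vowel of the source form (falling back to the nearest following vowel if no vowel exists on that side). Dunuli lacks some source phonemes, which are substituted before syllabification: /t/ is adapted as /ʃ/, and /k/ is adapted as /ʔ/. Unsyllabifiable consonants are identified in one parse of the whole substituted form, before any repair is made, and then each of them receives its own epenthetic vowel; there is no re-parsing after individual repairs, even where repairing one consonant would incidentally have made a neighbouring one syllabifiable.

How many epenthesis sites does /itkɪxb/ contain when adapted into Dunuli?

3

After substitution the input is /iʃʔɪxb/.
The unsyllabifiable consonants are /ʃ/, /x/, /b/; each receives one epenthetic vowel.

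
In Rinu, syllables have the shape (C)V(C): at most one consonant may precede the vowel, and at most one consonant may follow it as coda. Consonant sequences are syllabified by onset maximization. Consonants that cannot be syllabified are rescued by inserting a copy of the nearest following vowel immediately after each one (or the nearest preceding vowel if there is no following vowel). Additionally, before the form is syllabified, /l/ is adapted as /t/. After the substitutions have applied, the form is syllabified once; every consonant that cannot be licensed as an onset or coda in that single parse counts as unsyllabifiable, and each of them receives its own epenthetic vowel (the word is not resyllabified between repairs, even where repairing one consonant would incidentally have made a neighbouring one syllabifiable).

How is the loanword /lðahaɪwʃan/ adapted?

taðahaɪwʃan

Substitution: /l/ → /t/, giving /tðahaɪwʃan/.
The consonants /t/ cannot be parsed into a legal (C)V(C) syllable (at most one coda consonant is licensed; onsets are limited to one consonant).
Inserting the epenthetic vowel yields /t/ → /ta/.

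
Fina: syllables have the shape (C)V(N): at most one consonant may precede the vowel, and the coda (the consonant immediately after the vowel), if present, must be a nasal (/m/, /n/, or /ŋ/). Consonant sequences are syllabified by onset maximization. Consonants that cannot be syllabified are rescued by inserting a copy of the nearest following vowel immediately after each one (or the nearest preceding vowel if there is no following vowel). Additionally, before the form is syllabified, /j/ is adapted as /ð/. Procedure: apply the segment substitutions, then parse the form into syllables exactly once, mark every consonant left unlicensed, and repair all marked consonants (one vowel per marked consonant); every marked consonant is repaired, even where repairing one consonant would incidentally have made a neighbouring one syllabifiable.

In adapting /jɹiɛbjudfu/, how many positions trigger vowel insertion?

After substitution the input is /ðɹiɛbðudfu/.
The unsyllabifiable consonants are /ð/, /b/, /d/; each receives one epenthetic vowel.

3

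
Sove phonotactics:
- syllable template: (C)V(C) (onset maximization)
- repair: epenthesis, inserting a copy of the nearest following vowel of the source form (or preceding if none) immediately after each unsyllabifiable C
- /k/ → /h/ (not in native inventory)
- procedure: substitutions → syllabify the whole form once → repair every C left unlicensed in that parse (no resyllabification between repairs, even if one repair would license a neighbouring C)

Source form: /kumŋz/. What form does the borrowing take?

Substitution: /k/ → /h/, giving /humŋz/.
The consonants /ŋ/, /z/ cannot be parsed into a legal (C)V(C) syllable (at most one coda consonant is licensed; onsets are limited to one consonant).
Each unlicensed consonant becomes the onset of a new syllable: /ŋ/ → /ŋu/, /z/ → /zu/.

humŋuzu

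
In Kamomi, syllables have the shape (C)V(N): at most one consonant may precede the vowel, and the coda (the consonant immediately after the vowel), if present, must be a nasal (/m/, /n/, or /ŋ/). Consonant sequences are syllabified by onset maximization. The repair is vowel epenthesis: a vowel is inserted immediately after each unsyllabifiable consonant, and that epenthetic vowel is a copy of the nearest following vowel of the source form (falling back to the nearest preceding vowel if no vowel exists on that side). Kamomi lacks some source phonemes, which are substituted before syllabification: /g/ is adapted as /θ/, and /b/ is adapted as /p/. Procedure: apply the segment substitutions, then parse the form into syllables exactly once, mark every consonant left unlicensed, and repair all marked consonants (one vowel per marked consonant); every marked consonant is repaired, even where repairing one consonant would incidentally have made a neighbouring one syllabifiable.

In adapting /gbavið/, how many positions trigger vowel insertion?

After substitution the input is /θpavið/.
The unsyllabifiable consonants are /θ/, /ð/; each receives one epenthetic vowel.

2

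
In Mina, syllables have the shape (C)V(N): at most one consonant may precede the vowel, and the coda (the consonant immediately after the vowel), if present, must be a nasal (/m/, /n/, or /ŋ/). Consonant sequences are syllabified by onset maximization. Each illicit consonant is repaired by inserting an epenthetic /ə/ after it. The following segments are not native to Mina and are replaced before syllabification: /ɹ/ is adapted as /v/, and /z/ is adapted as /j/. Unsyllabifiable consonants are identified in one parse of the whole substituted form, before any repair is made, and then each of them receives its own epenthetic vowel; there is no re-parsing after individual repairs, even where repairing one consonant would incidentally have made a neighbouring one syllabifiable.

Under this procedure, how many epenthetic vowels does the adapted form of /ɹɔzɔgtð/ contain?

After substitution the input is /vɔjɔgtð/.
The unsyllabifiable consonants are /g/, /t/, /ð/; each receives one epenthetic vowel.

3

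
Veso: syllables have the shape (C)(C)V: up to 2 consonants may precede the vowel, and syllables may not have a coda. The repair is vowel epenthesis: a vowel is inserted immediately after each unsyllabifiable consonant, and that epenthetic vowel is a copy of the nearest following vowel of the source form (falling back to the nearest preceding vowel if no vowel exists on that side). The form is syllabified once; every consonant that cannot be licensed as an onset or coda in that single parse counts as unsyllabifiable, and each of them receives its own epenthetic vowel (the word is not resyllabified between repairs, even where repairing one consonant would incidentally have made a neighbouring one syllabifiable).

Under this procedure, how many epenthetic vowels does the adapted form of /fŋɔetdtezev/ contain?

2

The unsyllabifiable consonants are /t/, /v/; each receives one epenthetic vowel.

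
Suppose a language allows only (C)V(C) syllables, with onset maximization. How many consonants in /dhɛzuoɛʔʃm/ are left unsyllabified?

Under (C)V(C), the unsyllabifiable consonants are /d/, /ʃ/, /m/ (at most one coda consonant is licensed; onsets are limited to one consonant).

3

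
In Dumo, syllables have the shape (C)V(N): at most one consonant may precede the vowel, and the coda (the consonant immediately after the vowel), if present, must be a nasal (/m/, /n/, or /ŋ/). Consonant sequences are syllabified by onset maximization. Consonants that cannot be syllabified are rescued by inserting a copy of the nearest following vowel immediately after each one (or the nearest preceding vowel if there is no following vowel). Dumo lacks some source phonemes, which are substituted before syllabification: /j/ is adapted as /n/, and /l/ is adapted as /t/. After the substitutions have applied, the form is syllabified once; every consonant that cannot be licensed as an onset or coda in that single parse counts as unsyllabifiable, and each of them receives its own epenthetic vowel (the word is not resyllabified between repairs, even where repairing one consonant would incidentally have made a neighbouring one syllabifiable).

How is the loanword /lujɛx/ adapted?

Substitution: /l/ → /t/, /j/ → /n/, giving /tunɛx/.
Syllabifying with onset maximization leaves /x/ stranded (only a nasal (/m/, /n/, or /ŋ/) is licensed in coda position; onsets are limited to one consonant).
Epenthesis after each stranded consonant: /x/ → /xɛ/.

tunɛxɛ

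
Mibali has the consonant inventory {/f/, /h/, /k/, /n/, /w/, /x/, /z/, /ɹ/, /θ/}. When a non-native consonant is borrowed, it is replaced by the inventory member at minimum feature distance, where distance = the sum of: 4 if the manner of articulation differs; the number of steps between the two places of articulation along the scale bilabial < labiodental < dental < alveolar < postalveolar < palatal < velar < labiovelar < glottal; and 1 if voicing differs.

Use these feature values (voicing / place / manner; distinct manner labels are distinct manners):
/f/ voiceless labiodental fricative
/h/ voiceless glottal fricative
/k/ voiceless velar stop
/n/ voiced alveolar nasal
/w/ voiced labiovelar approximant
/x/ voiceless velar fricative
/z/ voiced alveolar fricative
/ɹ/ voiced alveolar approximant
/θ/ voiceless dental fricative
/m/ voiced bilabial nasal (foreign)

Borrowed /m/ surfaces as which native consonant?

/n/ is closest: same manner (nasal), place distance 3 (bilabial→alveolar), same voicing; total 3. Next closest is /f/ at distance 6.

n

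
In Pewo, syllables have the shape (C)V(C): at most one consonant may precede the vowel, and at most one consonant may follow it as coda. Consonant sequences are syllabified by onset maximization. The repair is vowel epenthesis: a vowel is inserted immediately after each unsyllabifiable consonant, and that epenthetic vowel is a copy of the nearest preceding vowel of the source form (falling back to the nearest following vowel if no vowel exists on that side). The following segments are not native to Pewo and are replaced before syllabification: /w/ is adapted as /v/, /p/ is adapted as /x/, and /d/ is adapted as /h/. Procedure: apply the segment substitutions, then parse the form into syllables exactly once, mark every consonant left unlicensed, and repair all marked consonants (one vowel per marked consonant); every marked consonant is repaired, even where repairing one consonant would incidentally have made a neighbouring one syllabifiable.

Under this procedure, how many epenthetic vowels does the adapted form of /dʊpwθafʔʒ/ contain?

3

After substitution the input is /hʊxvθafʔʒ/.
The unsyllabifiable consonants are /v/, /ʔ/, /ʒ/; each receives one epenthetic vowel.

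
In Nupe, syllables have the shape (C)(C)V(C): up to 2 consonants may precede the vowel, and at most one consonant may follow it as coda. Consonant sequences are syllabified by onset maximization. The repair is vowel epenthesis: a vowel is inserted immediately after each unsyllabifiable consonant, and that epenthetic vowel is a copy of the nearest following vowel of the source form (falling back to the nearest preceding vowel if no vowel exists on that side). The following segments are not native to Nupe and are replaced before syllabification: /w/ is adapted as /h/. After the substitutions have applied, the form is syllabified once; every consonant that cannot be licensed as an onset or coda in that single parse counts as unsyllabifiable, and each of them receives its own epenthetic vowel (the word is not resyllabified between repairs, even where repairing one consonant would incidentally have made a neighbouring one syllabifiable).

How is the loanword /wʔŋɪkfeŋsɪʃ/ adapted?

hɪʔŋɪkfeŋsɪʃ

Substitution: /w/ → /h/, giving /hʔŋɪkfeŋsɪʃ/.
The consonants /h/ cannot be parsed into a legal (C)(C)V(C) syllable (at most one coda consonant is licensed; onsets may contain at most 2 consonants).
Each unlicensed consonant becomes the onset of a new syllable: /h/ → /hɪ/.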